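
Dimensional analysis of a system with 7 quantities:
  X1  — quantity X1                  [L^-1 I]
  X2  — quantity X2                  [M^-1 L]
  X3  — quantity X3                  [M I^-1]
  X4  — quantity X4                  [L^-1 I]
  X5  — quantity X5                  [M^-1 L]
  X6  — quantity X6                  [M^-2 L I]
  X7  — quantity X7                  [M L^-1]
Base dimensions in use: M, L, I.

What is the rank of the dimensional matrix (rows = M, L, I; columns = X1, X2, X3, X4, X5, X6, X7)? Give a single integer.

Exponent matrix [M,L,I] × [X1,X2,X3,X4,X5,X6,X7]:
  M: [ 0 -1  1  0 -1 -2  1]
  L: [-1  1  0 -1  1  1 -1]
  I: [ 1  0 -1  1  0  1  0]
RREF → pivots at {X1,X2} ⇒ r = 2

2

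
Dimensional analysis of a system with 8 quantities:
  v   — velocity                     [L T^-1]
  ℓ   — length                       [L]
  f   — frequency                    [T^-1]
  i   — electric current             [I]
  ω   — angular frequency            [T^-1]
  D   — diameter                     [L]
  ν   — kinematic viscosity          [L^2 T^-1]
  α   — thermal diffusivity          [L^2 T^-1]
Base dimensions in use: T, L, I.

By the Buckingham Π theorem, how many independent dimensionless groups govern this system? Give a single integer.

5

Write exponents as rows T,L,I / cols v,ℓ,f,i,ω,D,ν,α:
  T: [-1  0 -1  0 -1  0 -1 -1]
  L: [ 1  1  0  0  0  1  2  2]
  I: [ 0  0  0  1  0  0  0  0]
Echelon form has 3 nonzero rows (pivots: v,ℓ,i)
Π count = n − r = 8 − 3 = 5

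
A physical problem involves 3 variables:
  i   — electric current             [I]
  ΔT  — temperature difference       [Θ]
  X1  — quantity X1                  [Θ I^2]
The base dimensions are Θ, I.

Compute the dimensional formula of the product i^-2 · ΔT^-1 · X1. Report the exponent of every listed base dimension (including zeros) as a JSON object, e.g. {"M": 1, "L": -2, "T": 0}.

Write exponents as rows Θ,I / cols i,ΔT,X1:
  Θ: [ 0  1  1]
  I: [ 1  0  2]
  [Θ]: (-2)·0+(-1)·1+(1)·1 = 0
  [I]: (-2)·1+(-1)·0+(1)·2 = 0
⇒ 1 (dimensionless)

{"Θ": 0, "I": 0}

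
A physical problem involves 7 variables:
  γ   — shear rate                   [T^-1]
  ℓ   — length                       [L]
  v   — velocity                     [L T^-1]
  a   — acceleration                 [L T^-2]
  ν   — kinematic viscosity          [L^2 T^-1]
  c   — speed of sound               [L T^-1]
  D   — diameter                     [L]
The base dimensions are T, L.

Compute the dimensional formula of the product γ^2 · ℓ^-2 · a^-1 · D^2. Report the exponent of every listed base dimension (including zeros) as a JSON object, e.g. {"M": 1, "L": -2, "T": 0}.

{"T": 0, "L": -1}

Write exponents as rows T,L / cols γ,ℓ,v,a,ν,c,D:
  T: [-1  0 -1 -2 -1 -1  0]
  L: [ 0  1  1  1  2  1  1]
  [T]: (2)·-1+(-2)·0+(-1)·-2+(2)·0 = 0
  [L]: (2)·0+(-2)·1+(-1)·1+(2)·1 = -1
⇒ L^-1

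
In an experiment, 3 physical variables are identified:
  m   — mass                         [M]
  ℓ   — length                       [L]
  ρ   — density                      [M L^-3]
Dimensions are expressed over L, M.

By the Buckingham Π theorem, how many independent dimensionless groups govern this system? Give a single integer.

1

Write exponents as rows L,M / cols m,ℓ,ρ:
  L: [ 0  1 -3]
  M: [ 1  0  1]
Echelon form has 2 nonzero rows (pivots: m,ℓ)
n=3, r=2 ⇒ 1 dimensionless group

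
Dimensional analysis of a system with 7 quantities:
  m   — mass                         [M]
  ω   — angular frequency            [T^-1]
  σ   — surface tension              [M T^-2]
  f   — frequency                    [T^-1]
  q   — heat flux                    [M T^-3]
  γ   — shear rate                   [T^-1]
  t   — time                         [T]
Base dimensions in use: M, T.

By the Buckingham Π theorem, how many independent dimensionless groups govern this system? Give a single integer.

Dimensional matrix (M×T by m×ω×σ×f×q×γ×t):
  M: [ 1  0  1  0  1  0  0]
  T: [ 0 -1 -2 -1 -3 -1  1]
RREF → pivots at {m,ω} ⇒ r = 2
Π count = n − r = 7 − 2 = 5

5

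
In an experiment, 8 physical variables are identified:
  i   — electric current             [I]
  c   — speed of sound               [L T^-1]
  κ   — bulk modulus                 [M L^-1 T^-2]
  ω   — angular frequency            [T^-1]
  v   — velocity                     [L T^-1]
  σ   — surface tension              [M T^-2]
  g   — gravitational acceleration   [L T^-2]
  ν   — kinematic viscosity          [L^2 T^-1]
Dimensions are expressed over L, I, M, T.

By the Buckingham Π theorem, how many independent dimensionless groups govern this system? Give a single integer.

Exponent matrix [L,I,M,T] × [i,c,κ,ω,v,σ,g,ν]:
  L: [ 0  1 -1  0  1  0  1  2]
  I: [ 1  0  0  0  0  0  0  0]
  M: [ 0  0  1  0  0  1  0  0]
  T: [ 0 -1 -2 -1 -1 -2 -2 -1]
Echelon form has 4 nonzero rows (pivots: i,c,κ,ω)
8 vars − rank 4 = 4 Π groups

4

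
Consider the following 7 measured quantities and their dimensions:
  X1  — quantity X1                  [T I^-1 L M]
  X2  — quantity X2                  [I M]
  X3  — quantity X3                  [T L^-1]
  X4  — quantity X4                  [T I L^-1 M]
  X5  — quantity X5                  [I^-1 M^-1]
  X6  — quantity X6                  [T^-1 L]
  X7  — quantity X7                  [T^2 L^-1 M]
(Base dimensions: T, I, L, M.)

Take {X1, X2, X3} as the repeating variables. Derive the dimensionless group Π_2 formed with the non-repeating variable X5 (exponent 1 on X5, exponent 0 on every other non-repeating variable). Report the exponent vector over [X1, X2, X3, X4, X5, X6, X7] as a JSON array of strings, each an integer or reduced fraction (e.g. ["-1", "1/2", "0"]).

["0", "1", "0", "0", "1", "0", "0"]

Write exponents as rows T,I,L,M / cols X1,X2,X3,X4,X5,X6,X7:
  T: [ 1  0  1  1  0 -1  2]
  I: [-1  1  0  1 -1  0  0]
  L: [ 1  0 -1 -1  0  1 -1]
  M: [ 1  1  0  1 -1  0  1]
Echelon form has 3 nonzero rows (pivots: X1,X2,X3)
Pivot set = {X1,X2,X3}, free = {X4,X5,X6,X7}
RREF:
  r0: [   1    0    0    0    0    0  1/2]
  r1: [   0    1    0    1   -1    0  1/2]
  r2: [   0    0    1    1    0   -1  3/2]
  r3: [   0    0    0    0    0    0    0]
Fix exponent of X5 at 1, X4 at 0, X6 at 0, X7 at 0; solve each RREF row for its pivot's exponent:
  r0: exp(X1) + (0)·1 = 0 ⇒ exp(X1) = 0
  r1: exp(X2) + (-1)·1 = 0 ⇒ exp(X2) = 1
  r2: exp(X3) + (0)·1 = 0 ⇒ exp(X3) = 0
Π_2 = X2 · X5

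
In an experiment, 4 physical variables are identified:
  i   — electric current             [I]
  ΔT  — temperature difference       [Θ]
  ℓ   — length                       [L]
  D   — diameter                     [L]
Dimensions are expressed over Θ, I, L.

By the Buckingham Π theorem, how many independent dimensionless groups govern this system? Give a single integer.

Exponent matrix [Θ,I,L] × [i,ΔT,ℓ,D]:
  Θ: [ 0  1  0  0]
  I: [ 1  0  0  0]
  L: [ 0  0  1  1]
Echelon form has 3 nonzero rows (pivots: i,ΔT,ℓ)
4 vars − rank 3 = 1 Π group

1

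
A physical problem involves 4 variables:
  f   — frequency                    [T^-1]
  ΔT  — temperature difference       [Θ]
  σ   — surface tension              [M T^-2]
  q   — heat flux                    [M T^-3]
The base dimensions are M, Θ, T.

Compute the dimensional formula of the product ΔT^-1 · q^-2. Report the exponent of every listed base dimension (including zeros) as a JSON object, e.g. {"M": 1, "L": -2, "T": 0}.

Exponent matrix [M,Θ,T] × [f,ΔT,σ,q]:
  M: [ 0  0  1  1]
  Θ: [ 0  1  0  0]
  T: [-1  0 -2 -3]
  [M]: (-1)·0+(-2)·1 = -2
  [Θ]: (-1)·1+(-2)·0 = -1
  [T]: (-1)·0+(-2)·-3 = 6
⇒ M^-2 Θ^-1 T^6

{"M": -2, "Θ": -1, "T": 6}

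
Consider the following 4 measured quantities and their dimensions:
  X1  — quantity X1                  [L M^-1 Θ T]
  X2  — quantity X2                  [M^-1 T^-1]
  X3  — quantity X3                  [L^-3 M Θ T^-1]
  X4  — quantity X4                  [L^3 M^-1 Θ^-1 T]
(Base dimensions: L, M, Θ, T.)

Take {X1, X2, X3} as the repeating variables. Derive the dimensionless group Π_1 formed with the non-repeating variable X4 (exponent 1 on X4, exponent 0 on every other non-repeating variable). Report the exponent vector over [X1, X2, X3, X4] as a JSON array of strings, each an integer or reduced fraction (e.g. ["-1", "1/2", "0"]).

Write exponents as rows L,M,Θ,T / cols X1,X2,X3,X4:
  L: [ 1  0 -3  3]
  M: [-1 -1  1 -1]
  Θ: [ 1  0  1 -1]
  T: [ 1 -1 -1  1]
Echelon form has 3 nonzero rows (pivots: X1,X2,X3)
Pivot set = {X1,X2,X3}, free = {X4}
RREF:
  r0: [   1    0    0    0]
  r1: [   0    1    0    0]
  r2: [   0    0    1   -1]
  r3: [   0    0    0    0]
Fix exponent of X4 at 1; solve each RREF row for its pivot's exponent:
  r0: exp(X1) + (0)·1 = 0 ⇒ exp(X1) = 0
  r1: exp(X2) + (0)·1 = 0 ⇒ exp(X2) = 0
  r2: exp(X3) + (-1)·1 = 0 ⇒ exp(X3) = 1
Π_1 = X3 · X4

["0", "0", "1", "1"]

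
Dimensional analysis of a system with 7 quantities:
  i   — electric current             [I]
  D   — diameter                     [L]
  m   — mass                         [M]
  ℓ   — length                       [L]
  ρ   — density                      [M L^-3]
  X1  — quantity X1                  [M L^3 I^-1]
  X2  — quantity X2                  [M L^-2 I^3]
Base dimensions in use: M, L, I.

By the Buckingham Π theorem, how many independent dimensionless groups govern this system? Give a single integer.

4

Exponent matrix [M,L,I] × [i,D,m,ℓ,ρ,X1,X2]:
  M: [ 0  0  1  0  1  1  1]
  L: [ 0  1  0  1 -3  3 -2]
  I: [ 1  0  0  0  0 -1  3]
Row reduction gives pivot columns i,D,m; rank = 3
n=7, r=3 ⇒ 4 dimensionless groups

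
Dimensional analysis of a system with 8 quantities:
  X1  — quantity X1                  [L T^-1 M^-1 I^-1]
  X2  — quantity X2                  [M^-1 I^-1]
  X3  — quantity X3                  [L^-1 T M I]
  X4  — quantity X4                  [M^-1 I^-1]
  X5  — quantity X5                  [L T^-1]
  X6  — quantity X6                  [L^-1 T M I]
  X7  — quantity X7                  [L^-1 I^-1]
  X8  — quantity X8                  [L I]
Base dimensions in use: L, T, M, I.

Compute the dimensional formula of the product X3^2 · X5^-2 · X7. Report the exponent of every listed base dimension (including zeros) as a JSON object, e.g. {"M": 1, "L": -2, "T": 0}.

Write exponents as rows L,T,M,I / cols X1,X2,X3,X4,X5,X6,X7,X8:
  L: [ 1  0 -1  0  1 -1 -1  1]
  T: [-1  0  1  0 -1  1  0  0]
  M: [-1 -1  1 -1  0  1  0  0]
  I: [-1 -1  1 -1  0  1 -1  1]
  [L]: (2)·-1+(-2)·1+(1)·-1 = -5
  [T]: (2)·1+(-2)·-1+(1)·0 = 4
  [M]: (2)·1+(-2)·0+(1)·0 = 2
  [I]: (2)·1+(-2)·0+(1)·-1 = 1
⇒ L^-5 T^4 M^2 I

{"L": -5, "T": 4, "M": 2, "I": 1}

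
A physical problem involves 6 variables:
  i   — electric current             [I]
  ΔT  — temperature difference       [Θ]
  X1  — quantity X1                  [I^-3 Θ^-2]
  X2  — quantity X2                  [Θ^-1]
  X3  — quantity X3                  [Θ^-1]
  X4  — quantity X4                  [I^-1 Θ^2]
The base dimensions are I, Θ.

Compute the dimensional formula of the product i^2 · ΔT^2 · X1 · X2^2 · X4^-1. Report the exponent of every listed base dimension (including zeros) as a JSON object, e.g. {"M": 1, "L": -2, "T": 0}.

Write exponents as rows I,Θ / cols i,ΔT,X1,X2,X3,X4:
  I: [ 1  0 -3  0  0 -1]
  Θ: [ 0  1 -2 -1 -1  2]
  [I]: (2)·1+(2)·0+(1)·-3+(2)·0+(-1)·-1 = 0
  [Θ]: (2)·0+(2)·1+(1)·-2+(2)·-1+(-1)·2 = -4
⇒ Θ^-4

{"I": 0, "Θ": -4}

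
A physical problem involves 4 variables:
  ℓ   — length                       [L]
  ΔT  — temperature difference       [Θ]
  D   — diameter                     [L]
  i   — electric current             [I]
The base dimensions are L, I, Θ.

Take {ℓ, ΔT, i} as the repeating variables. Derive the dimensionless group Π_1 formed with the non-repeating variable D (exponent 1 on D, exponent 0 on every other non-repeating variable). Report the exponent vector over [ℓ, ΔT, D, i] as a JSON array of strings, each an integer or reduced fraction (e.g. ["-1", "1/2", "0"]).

["-1", "0", "1", "0"]

Dimensional matrix (L×I×Θ by ℓ×ΔT×D×i):
  L: [ 1  0  1  0]
  I: [ 0  0  0  1]
  Θ: [ 0  1  0  0]
Row reduction gives pivot columns ℓ,ΔT,i; rank = 3
Repeat: ℓ,ΔT,i; free: D
RREF:
  r0: [   1    0    1    0]
  r1: [   0    1    0    0]
  r2: [   0    0    0    1]
Fix exponent of D at 1; solve each RREF row for its pivot's exponent:
  r0: exp(ℓ) + (1)·1 = 0 ⇒ exp(ℓ) = -1
  r1: exp(ΔT) + (0)·1 = 0 ⇒ exp(ΔT) = 0
  r2: exp(i) + (0)·1 = 0 ⇒ exp(i) = 0
Π_1 = ℓ^-1 · D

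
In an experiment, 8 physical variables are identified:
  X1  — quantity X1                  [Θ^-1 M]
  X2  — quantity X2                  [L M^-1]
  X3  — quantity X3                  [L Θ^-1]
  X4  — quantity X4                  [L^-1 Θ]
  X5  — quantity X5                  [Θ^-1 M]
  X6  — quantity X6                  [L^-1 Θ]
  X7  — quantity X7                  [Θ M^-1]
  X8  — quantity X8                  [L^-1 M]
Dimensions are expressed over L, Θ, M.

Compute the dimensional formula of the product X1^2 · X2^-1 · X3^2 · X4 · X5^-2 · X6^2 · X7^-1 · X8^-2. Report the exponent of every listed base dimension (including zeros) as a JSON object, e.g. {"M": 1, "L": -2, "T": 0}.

Exponent matrix [L,Θ,M] × [X1,X2,X3,X4,X5,X6,X7,X8]:
  L: [ 0  1  1 -1  0 -1  0 -1]
  Θ: [-1  0 -1  1 -1  1  1  0]
  M: [ 1 -1  0  0  1  0 -1  1]
  [L]: (2)·0+(-1)·1+(2)·1+(1)·-1+(-2)·0+(2)·-1+(-1)·0+(-2)·-1 = 0
  [Θ]: (2)·-1+(-1)·0+(2)·-1+(1)·1+(-2)·-1+(2)·1+(-1)·1+(-2)·0 = 0
  [M]: (2)·1+(-1)·-1+(2)·0+(1)·0+(-2)·1+(2)·0+(-1)·-1+(-2)·1 = 0
⇒ 1 (dimensionless)

{"L": 0, "Θ": 0, "M": 0}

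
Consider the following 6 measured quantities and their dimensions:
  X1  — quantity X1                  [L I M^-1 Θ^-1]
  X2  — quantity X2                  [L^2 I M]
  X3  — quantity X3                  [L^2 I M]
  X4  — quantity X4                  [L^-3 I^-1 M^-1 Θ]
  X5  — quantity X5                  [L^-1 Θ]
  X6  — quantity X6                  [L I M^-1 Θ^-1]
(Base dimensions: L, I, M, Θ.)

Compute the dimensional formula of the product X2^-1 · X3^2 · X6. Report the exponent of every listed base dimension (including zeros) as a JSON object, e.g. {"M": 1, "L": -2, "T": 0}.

Write exponents as rows L,I,M,Θ / cols X1,X2,X3,X4,X5,X6:
  L: [ 1  2  2 -3 -1  1]
  I: [ 1  1  1 -1  0  1]
  M: [-1  1  1 -1  0 -1]
  Θ: [-1  0  0  1  1 -1]
  [L]: (-1)·2+(2)·2+(1)·1 = 3
  [I]: (-1)·1+(2)·1+(1)·1 = 2
  [M]: (-1)·1+(2)·1+(1)·-1 = 0
  [Θ]: (-1)·0+(2)·0+(1)·-1 = -1
⇒ L^3 I^2 Θ^-1

{"L": 3, "I": 2, "M": 0, "Θ": -1}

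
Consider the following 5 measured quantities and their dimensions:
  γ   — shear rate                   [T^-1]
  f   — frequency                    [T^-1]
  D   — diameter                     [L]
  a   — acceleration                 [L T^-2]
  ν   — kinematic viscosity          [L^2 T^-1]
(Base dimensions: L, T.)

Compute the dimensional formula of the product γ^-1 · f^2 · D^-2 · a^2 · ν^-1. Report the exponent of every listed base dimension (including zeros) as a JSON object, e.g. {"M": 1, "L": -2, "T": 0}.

Write exponents as rows L,T / cols γ,f,D,a,ν:
  L: [ 0  0  1  1  2]
  T: [-1 -1  0 -2 -1]
  [L]: (-1)·0+(2)·0+(-2)·1+(2)·1+(-1)·2 = -2
  [T]: (-1)·-1+(2)·-1+(-2)·0+(2)·-2+(-1)·-1 = -4
⇒ L^-2 T^-4

{"L": -2, "T": -4}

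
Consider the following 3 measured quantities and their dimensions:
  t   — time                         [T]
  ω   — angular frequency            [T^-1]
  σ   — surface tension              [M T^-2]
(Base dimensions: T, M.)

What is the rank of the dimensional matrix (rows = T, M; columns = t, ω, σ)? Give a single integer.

2

Exponent matrix [T,M] × [t,ω,σ]:
  T: [ 1 -1 -2]
  M: [ 0  0  1]
Echelon form has 2 nonzero rows (pivots: t,σ)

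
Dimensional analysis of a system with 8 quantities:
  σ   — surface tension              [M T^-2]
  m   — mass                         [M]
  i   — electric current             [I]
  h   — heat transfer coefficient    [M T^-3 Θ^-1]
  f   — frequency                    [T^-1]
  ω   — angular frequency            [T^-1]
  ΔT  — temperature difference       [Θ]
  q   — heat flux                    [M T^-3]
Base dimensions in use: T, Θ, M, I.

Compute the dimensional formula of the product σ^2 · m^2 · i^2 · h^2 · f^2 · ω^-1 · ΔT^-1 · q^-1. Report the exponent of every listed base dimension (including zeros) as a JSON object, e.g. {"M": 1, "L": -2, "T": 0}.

Dimensional matrix (T×Θ×M×I by σ×m×i×h×f×ω×ΔT×q):
  T: [-2  0  0 -3 -1 -1  0 -3]
  Θ: [ 0  0  0 -1  0  0  1  0]
  M: [ 1  1  0  1  0  0  0  1]
  I: [ 0  0  1  0  0  0  0  0]
  [T]: (2)·-2+(2)·0+(2)·0+(2)·-3+(2)·-1+(-1)·-1+(-1)·0+(-1)·-3 = -8
  [Θ]: (2)·0+(2)·0+(2)·0+(2)·-1+(2)·0+(-1)·0+(-1)·1+(-1)·0 = -3
  [M]: (2)·1+(2)·1+(2)·0+(2)·1+(2)·0+(-1)·0+(-1)·0+(-1)·1 = 5
  [I]: (2)·0+(2)·0+(2)·1+(2)·0+(2)·0+(-1)·0+(-1)·0+(-1)·0 = 2
⇒ T^-8 Θ^-3 M^5 I^2

{"T": -8, "Θ": -3, "M": 5, "I": 2}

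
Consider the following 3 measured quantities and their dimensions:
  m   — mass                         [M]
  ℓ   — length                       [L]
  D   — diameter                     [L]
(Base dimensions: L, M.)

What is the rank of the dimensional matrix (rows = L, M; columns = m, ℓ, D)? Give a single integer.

2

Exponent matrix [L,M] × [m,ℓ,D]:
  L: [ 0  1  1]
  M: [ 1  0  0]
Echelon form has 2 nonzero rows (pivots: m,ℓ)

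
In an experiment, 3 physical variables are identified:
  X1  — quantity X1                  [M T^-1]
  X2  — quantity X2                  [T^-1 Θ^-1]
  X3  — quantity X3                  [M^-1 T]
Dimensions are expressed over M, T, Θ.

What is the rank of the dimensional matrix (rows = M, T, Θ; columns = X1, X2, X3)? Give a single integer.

2

Write exponents as rows M,T,Θ / cols X1,X2,X3:
  M: [ 1  0 -1]
  T: [-1 -1  1]
  Θ: [ 0 -1  0]
RREF → pivots at {X1,X2} ⇒ r = 2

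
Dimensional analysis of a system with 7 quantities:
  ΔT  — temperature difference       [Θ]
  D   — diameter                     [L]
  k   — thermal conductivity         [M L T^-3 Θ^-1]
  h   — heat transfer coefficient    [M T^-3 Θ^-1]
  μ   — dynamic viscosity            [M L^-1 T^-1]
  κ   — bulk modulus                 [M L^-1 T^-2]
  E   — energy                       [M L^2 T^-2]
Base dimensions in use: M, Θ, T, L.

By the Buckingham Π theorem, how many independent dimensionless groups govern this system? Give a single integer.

3

Write exponents as rows M,Θ,T,L / cols ΔT,D,k,h,μ,κ,E:
  M: [ 0  0  1  1  1  1  1]
  Θ: [ 1  0 -1 -1  0  0  0]
  T: [ 0  0 -3 -3 -1 -2 -2]
  L: [ 0  1  1  0 -1 -1  2]
RREF → pivots at {ΔT,D,k,μ} ⇒ r = 4
7 vars − rank 4 = 3 Π groups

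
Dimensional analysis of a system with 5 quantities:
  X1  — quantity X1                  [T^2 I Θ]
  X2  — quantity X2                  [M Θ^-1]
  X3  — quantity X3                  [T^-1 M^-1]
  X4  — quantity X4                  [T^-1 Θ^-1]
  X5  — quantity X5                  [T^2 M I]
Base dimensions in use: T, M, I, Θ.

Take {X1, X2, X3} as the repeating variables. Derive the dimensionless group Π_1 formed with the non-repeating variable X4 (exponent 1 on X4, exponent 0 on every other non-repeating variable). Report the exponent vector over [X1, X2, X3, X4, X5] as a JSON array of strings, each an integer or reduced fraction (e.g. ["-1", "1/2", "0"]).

["0", "-1", "-1", "1", "0"]

Dimensional matrix (T×M×I×Θ by X1×X2×X3×X4×X5):
  T: [ 2  0 -1 -1  2]
  M: [ 0  1 -1  0  1]
  I: [ 1  0  0  0  1]
  Θ: [ 1 -1  0 -1  0]
Row reduction gives pivot columns X1,X2,X3; rank = 3
Repeat: X1,X2,X3; free: X4,X5
RREF:
  r0: [   1    0    0    0    1]
  r1: [   0    1    0    1    1]
  r2: [   0    0    1    1    0]
  r3: [   0    0    0    0    0]
Fix exponent of X4 at 1, X5 at 0; solve each RREF row for its pivot's exponent:
  r0: exp(X1) + (0)·1 = 0 ⇒ exp(X1) = 0
  r1: exp(X2) + (1)·1 = 0 ⇒ exp(X2) = -1
  r2: exp(X3) + (1)·1 = 0 ⇒ exp(X3) = -1
Π_1 = X2^-1 · X3^-1 · X4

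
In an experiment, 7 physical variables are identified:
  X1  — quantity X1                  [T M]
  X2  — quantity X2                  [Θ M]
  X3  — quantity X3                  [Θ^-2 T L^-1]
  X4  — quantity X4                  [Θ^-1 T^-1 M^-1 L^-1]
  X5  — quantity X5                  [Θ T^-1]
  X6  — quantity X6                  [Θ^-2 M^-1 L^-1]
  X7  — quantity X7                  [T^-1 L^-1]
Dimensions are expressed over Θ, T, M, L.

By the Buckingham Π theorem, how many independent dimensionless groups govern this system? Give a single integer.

4

Exponent matrix [Θ,T,M,L] × [X1,X2,X3,X4,X5,X6,X7]:
  Θ: [ 0  1 -2 -1  1 -2  0]
  T: [ 1  0  1 -1 -1  0 -1]
  M: [ 1  1  0 -1  0 -1  0]
  L: [ 0  0 -1 -1  0 -1 -1]
RREF → pivots at {X1,X2,X3} ⇒ r = 3
n=7, r=3 ⇒ 4 dimensionless groups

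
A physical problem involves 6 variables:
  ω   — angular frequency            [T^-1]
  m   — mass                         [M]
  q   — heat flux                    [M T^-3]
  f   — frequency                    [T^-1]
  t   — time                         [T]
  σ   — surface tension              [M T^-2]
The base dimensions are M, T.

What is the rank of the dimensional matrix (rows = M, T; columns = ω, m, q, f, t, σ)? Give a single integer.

2

Exponent matrix [M,T] × [ω,m,q,f,t,σ]:
  M: [ 0  1  1  0  0  1]
  T: [-1  0 -3 -1  1 -2]
Echelon form has 2 nonzero rows (pivots: ω,m)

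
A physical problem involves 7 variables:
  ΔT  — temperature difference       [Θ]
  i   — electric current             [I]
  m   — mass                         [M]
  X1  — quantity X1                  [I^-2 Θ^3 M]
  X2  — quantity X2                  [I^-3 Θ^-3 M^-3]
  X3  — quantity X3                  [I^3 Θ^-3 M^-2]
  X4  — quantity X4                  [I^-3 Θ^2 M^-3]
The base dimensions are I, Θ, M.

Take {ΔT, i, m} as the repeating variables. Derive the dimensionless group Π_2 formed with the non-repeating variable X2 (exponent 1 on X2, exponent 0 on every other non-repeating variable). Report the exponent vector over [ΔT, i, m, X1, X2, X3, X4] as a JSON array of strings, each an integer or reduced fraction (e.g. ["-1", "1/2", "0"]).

["3", "3", "3", "0", "1", "0", "0"]

Exponent matrix [I,Θ,M] × [ΔT,i,m,X1,X2,X3,X4]:
  I: [ 0  1  0 -2 -3  3 -3]
  Θ: [ 1  0  0  3 -3 -3  2]
  M: [ 0  0  1  1 -3 -2 -3]
RREF → pivots at {ΔT,i,m} ⇒ r = 3
Repeat: ΔT,i,m; free: X1,X2,X3,X4
RREF:
  r0: [   1    0    0    3   -3   -3    2]
  r1: [   0    1    0   -2   -3    3   -3]
  r2: [   0    0    1    1   -3   -2   -3]
Fix exponent of X2 at 1, X1 at 0, X3 at 0, X4 at 0; solve each RREF row for its pivot's exponent:
  r0: exp(ΔT) + (-3)·1 = 0 ⇒ exp(ΔT) = 3
  r1: exp(i) + (-3)·1 = 0 ⇒ exp(i) = 3
  r2: exp(m) + (-3)·1 = 0 ⇒ exp(m) = 3
Π_2 = ΔT^3 · i^3 · m^3 · X2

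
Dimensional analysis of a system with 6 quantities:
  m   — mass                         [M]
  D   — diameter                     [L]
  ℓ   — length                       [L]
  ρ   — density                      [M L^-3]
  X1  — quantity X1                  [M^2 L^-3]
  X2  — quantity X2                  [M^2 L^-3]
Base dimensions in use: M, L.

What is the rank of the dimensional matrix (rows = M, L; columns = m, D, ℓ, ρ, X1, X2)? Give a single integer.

2

Dimensional matrix (M×L by m×D×ℓ×ρ×X1×X2):
  M: [ 1  0  0  1  2  2]
  L: [ 0  1  1 -3 -3 -3]
Row reduction gives pivot columns m,D; rank = 2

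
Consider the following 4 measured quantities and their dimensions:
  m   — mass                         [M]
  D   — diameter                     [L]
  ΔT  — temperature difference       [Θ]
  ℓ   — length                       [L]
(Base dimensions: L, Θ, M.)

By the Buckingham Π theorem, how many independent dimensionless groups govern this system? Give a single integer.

1

Write exponents as rows L,Θ,M / cols m,D,ΔT,ℓ:
  L: [ 0  1  0  1]
  Θ: [ 0  0  1  0]
  M: [ 1  0  0  0]
RREF → pivots at {m,D,ΔT} ⇒ r = 3
4 vars − rank 3 = 1 Π group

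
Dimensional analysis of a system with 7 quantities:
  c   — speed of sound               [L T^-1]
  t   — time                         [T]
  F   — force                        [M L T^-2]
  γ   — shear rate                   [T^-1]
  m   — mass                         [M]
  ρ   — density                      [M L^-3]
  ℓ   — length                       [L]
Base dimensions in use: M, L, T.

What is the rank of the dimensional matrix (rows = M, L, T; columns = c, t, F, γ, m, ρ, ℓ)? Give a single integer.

3

Dimensional matrix (M×L×T by c×t×F×γ×m×ρ×ℓ):
  M: [ 0  0  1  0  1  1  0]
  L: [ 1  0  1  0  0 -3  1]
  T: [-1  1 -2 -1  0  0  0]
Echelon form has 3 nonzero rows (pivots: c,t,F)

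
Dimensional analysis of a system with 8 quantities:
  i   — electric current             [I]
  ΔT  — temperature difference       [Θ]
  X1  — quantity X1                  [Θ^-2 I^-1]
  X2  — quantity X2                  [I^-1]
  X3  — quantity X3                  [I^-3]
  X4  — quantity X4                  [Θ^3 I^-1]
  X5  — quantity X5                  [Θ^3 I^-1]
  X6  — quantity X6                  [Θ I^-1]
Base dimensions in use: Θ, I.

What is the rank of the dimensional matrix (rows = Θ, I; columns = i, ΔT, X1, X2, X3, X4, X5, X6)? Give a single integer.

Exponent matrix [Θ,I] × [i,ΔT,X1,X2,X3,X4,X5,X6]:
  Θ: [ 0  1 -2  0  0  3  3  1]
  I: [ 1  0 -1 -1 -3 -1 -1 -1]
Echelon form has 2 nonzero rows (pivots: i,ΔT)

2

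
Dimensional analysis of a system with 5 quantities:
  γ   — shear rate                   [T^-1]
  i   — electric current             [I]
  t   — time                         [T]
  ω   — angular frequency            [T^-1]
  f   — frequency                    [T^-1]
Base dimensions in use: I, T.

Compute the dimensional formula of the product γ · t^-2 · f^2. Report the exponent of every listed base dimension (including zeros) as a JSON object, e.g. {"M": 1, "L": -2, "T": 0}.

{"I": 0, "T": -5}

Dimensional matrix (I×T by γ×i×t×ω×f):
  I: [ 0  1  0  0  0]
  T: [-1  0  1 -1 -1]
  [I]: (1)·0+(-2)·0+(2)·0 = 0
  [T]: (1)·-1+(-2)·1+(2)·-1 = -5
⇒ T^-5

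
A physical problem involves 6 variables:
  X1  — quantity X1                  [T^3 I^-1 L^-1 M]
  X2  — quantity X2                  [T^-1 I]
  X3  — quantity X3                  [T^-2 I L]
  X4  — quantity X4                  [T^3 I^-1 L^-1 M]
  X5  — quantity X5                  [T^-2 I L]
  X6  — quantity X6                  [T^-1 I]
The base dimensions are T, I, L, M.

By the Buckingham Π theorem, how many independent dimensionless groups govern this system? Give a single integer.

3

Dimensional matrix (T×I×L×M by X1×X2×X3×X4×X5×X6):
  T: [ 3 -1 -2  3 -2 -1]
  I: [-1  1  1 -1  1  1]
  L: [-1  0  1 -1  1  0]
  M: [ 1  0  0  1  0  0]
RREF → pivots at {X1,X2,X3} ⇒ r = 3
6 vars − rank 3 = 3 Π groups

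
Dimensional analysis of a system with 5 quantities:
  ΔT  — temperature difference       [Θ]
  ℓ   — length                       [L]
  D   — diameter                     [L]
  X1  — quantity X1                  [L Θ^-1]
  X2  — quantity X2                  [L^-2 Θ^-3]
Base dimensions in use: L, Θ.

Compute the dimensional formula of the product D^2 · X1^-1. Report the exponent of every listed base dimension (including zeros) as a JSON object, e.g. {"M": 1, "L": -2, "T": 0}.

Dimensional matrix (L×Θ by ΔT×ℓ×D×X1×X2):
  L: [ 0  1  1  1 -2]
  Θ: [ 1  0  0 -1 -3]
  [L]: (2)·1+(-1)·1 = 1
  [Θ]: (2)·0+(-1)·-1 = 1
⇒ L Θ

{"L": 1, "Θ": 1}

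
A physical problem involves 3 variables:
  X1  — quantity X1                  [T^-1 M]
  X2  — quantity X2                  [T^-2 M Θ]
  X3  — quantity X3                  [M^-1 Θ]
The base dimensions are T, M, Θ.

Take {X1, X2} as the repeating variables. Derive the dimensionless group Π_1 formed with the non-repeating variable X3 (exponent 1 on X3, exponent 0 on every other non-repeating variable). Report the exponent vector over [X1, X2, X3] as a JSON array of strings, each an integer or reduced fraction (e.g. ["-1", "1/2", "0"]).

["2", "-1", "1"]

Dimensional matrix (T×M×Θ by X1×X2×X3):
  T: [-1 -2  0]
  M: [ 1  1 -1]
  Θ: [ 0  1  1]
Row reduction gives pivot columns X1,X2; rank = 2
Repeat: X1,X2; free: X3
RREF:
  r0: [   1    0   -2]
  r1: [   0    1    1]
  r2: [   0    0    0]
Fix exponent of X3 at 1; solve each RREF row for its pivot's exponent:
  r0: exp(X1) + (-2)·1 = 0 ⇒ exp(X1) = 2
  r1: exp(X2) + (1)·1 = 0 ⇒ exp(X2) = -1
Π_1 = X1^2 · X2^-1 · X3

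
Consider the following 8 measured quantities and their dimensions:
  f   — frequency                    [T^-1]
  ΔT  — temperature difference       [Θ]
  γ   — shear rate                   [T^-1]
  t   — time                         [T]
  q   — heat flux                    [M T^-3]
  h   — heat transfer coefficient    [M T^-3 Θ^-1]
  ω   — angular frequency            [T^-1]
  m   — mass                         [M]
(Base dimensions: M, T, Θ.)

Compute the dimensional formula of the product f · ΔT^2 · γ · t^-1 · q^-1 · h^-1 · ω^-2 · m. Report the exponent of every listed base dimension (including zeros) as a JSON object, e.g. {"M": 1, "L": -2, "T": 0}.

{"M": -1, "T": 5, "Θ": 3}

Exponent matrix [M,T,Θ] × [f,ΔT,γ,t,q,h,ω,m]:
  M: [ 0  0  0  0  1  1  0  1]
  T: [-1  0 -1  1 -3 -3 -1  0]
  Θ: [ 0  1  0  0  0 -1  0  0]
  [M]: (1)·0+(2)·0+(1)·0+(-1)·0+(-1)·1+(-1)·1+(-2)·0+(1)·1 = -1
  [T]: (1)·-1+(2)·0+(1)·-1+(-1)·1+(-1)·-3+(-1)·-3+(-2)·-1+(1)·0 = 5
  [Θ]: (1)·0+(2)·1+(1)·0+(-1)·0+(-1)·0+(-1)·-1+(-2)·0+(1)·0 = 3
⇒ M^-1 T^5 Θ^3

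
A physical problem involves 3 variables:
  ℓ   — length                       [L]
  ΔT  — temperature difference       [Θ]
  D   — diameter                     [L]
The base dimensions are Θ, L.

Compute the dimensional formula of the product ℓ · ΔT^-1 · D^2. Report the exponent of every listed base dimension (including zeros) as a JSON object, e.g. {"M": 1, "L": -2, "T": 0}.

Dimensional matrix (Θ×L by ℓ×ΔT×D):
  Θ: [ 0  1  0]
  L: [ 1  0  1]
  [Θ]: (1)·0+(-1)·1+(2)·0 = -1
  [L]: (1)·1+(-1)·0+(2)·1 = 3
⇒ Θ^-1 L^3

{"Θ": -1, "L": 3}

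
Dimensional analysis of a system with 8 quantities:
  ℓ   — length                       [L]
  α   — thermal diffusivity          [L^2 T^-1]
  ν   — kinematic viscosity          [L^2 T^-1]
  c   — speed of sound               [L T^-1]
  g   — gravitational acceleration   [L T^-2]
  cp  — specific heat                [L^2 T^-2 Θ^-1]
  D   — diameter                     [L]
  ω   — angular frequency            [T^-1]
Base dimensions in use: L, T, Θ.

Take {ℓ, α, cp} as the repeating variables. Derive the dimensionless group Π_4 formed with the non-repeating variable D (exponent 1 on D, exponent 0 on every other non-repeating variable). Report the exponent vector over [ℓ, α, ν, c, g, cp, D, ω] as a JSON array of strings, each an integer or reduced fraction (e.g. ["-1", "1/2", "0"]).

["-1", "0", "0", "0", "0", "0", "1", "0"]

Dimensional matrix (L×T×Θ by ℓ×α×ν×c×g×cp×D×ω):
  L: [ 1  2  2  1  1  2  1  0]
  T: [ 0 -1 -1 -1 -2 -2  0 -1]
  Θ: [ 0  0  0  0  0 -1  0  0]
Echelon form has 3 nonzero rows (pivots: ℓ,α,cp)
Pivot set = {ℓ,α,cp}, free = {ν,c,g,D,ω}
RREF:
  r0: [   1    0    0   -1   -3    0    1   -2]
  r1: [   0    1    1    1    2    0    0    1]
  r2: [   0    0    0    0    0    1    0    0]
Fix exponent of D at 1, ν at 0, c at 0, g at 0, ω at 0; solve each RREF row for its pivot's exponent:
  r0: exp(ℓ) + (1)·1 = 0 ⇒ exp(ℓ) = -1
  r1: exp(α) + (0)·1 = 0 ⇒ exp(α) = 0
  r2: exp(cp) + (0)·1 = 0 ⇒ exp(cp) = 0
Π_4 = ℓ^-1 · D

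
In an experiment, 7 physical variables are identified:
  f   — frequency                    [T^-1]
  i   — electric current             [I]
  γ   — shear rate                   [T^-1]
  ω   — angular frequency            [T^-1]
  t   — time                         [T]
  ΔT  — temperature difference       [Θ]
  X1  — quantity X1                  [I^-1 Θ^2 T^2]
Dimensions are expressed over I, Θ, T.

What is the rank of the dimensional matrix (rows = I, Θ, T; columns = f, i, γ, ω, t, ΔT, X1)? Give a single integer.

Exponent matrix [I,Θ,T] × [f,i,γ,ω,t,ΔT,X1]:
  I: [ 0  1  0  0  0  0 -1]
  Θ: [ 0  0  0  0  0  1  2]
  T: [-1  0 -1 -1  1  0  2]
RREF → pivots at {f,i,ΔT} ⇒ r = 3

3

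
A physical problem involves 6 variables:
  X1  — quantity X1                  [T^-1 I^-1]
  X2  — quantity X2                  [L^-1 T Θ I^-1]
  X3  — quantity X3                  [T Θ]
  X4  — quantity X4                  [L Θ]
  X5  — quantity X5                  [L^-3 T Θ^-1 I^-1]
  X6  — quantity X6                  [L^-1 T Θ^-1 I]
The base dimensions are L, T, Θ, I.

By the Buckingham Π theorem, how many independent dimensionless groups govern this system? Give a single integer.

Dimensional matrix (L×T×Θ×I by X1×X2×X3×X4×X5×X6):
  L: [ 0 -1  0  1 -3 -1]
  T: [-1  1  1  0  1  1]
  Θ: [ 0  1  1  1 -1 -1]
  I: [-1 -1  0  0 -1  1]
RREF → pivots at {X1,X2,X3} ⇒ r = 3
n=6, r=3 ⇒ 3 dimensionless groups

3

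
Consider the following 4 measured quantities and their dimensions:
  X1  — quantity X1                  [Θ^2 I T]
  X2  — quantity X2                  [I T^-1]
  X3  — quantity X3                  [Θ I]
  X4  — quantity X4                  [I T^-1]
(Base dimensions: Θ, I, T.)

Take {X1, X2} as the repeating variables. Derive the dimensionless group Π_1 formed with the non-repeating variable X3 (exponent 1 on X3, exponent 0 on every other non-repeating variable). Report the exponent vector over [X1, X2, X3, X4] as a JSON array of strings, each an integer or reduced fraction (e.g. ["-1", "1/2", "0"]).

Exponent matrix [Θ,I,T] × [X1,X2,X3,X4]:
  Θ: [ 2  0  1  0]
  I: [ 1  1  1  1]
  T: [ 1 -1  0 -1]
Row reduction gives pivot columns X1,X2; rank = 2
Pivot set = {X1,X2}, free = {X3,X4}
RREF:
  r0: [   1    0  1/2    0]
  r1: [   0    1  1/2    1]
  r2: [   0    0    0    0]
Fix exponent of X3 at 1, X4 at 0; solve each RREF row for its pivot's exponent:
  r0: exp(X1) + (1/2)·1 = 0 ⇒ exp(X1) = -1/2
  r1: exp(X2) + (1/2)·1 = 0 ⇒ exp(X2) = -1/2
Π_1 = X1^(-1/2) · X2^(-1/2) · X3

["-1/2", "-1/2", "1", "0"]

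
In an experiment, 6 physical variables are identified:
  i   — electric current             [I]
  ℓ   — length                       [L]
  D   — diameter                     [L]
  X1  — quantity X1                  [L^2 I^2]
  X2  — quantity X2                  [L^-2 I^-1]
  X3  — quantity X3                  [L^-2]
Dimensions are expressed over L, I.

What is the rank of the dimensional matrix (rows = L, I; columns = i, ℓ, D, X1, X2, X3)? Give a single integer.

Write exponents as rows L,I / cols i,ℓ,D,X1,X2,X3:
  L: [ 0  1  1  2 -2 -2]
  I: [ 1  0  0  2 -1  0]
Echelon form has 2 nonzero rows (pivots: i,ℓ)

2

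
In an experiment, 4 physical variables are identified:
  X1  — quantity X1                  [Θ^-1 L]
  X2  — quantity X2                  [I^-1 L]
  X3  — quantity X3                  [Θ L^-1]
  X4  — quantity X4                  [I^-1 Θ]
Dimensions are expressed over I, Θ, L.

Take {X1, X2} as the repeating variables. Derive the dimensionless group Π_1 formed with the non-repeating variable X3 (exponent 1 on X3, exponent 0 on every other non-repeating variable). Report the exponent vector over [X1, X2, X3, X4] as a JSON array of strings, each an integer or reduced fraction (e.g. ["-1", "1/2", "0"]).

Write exponents as rows I,Θ,L / cols X1,X2,X3,X4:
  I: [ 0 -1  0 -1]
  Θ: [-1  0  1  1]
  L: [ 1  1 -1  0]
Row reduction gives pivot columns X1,X2; rank = 2
Repeat: X1,X2; free: X3,X4
RREF:
  r0: [   1    0   -1   -1]
  r1: [   0    1    0    1]
  r2: [   0    0    0    0]
Fix exponent of X3 at 1, X4 at 0; solve each RREF row for its pivot's exponent:
  r0: exp(X1) + (-1)·1 = 0 ⇒ exp(X1) = 1
  r1: exp(X2) + (0)·1 = 0 ⇒ exp(X2) = 0
Π_1 = X1 · X3

["1", "0", "1", "0"]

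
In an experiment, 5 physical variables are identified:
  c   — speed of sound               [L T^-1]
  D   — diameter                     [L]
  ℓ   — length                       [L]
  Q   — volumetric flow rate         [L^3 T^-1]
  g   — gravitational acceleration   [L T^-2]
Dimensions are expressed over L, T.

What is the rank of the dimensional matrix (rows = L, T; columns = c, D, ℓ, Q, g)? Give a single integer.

2

Write exponents as rows L,T / cols c,D,ℓ,Q,g:
  L: [ 1  1  1  3  1]
  T: [-1  0  0 -1 -2]
Row reduction gives pivot columns c,D; rank = 2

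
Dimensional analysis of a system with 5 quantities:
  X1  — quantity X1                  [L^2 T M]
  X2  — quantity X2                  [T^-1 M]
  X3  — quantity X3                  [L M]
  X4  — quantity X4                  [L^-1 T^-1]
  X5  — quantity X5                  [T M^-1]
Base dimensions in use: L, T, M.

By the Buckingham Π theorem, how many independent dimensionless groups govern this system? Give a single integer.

Exponent matrix [L,T,M] × [X1,X2,X3,X4,X5]:
  L: [ 2  0  1 -1  0]
  T: [ 1 -1  0 -1  1]
  M: [ 1  1  1  0 -1]
Row reduction gives pivot columns X1,X2; rank = 2
5 vars − rank 2 = 3 Π groups

3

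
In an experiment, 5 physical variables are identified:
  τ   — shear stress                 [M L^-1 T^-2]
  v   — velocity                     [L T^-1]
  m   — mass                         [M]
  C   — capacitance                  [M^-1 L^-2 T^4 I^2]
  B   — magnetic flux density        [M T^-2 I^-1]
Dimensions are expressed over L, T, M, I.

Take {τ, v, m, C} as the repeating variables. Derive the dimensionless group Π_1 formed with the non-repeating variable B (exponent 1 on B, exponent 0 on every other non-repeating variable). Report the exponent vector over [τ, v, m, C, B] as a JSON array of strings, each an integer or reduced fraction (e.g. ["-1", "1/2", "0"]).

Write exponents as rows L,T,M,I / cols τ,v,m,C,B:
  L: [-1  1  0 -2  0]
  T: [-2 -1  0  4 -2]
  M: [ 1  0  1 -1  1]
  I: [ 0  0  0  2 -1]
RREF → pivots at {τ,v,m,C} ⇒ r = 4
Pivot set = {τ,v,m,C}, free = {B}
RREF:
  r0: [   1    0    0    0  1/3]
  r1: [   0    1    0    0 -2/3]
  r2: [   0    0    1    0  1/6]
  r3: [   0    0    0    1 -1/2]
Fix exponent of B at 1; solve each RREF row for its pivot's exponent:
  r0: exp(τ) + (1/3)·1 = 0 ⇒ exp(τ) = -1/3
  r1: exp(v) + (-2/3)·1 = 0 ⇒ exp(v) = 2/3
  r2: exp(m) + (1/6)·1 = 0 ⇒ exp(m) = -1/6
  r3: exp(C) + (-1/2)·1 = 0 ⇒ exp(C) = 1/2
Π_1 = τ^(-1/3) · v^(2/3) · m^(-1/6) · C^(1/2) · B

["-1/3", "2/3", "-1/6", "1/2", "1"]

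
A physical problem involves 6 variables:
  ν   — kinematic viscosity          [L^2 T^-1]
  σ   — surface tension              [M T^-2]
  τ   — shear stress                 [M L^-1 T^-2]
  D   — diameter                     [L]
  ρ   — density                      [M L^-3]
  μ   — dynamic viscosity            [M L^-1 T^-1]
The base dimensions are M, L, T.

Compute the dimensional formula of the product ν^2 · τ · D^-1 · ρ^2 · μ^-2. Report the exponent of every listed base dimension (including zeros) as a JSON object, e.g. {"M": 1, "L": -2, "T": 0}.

{"M": 1, "L": -2, "T": -2}

Write exponents as rows M,L,T / cols ν,σ,τ,D,ρ,μ:
  M: [ 0  1  1  0  1  1]
  L: [ 2  0 -1  1 -3 -1]
  T: [-1 -2 -2  0  0 -1]
  [M]: (2)·0+(1)·1+(-1)·0+(2)·1+(-2)·1 = 1
  [L]: (2)·2+(1)·-1+(-1)·1+(2)·-3+(-2)·-1 = -2
  [T]: (2)·-1+(1)·-2+(-1)·0+(2)·0+(-2)·-1 = -2
⇒ M L^-2 T^-2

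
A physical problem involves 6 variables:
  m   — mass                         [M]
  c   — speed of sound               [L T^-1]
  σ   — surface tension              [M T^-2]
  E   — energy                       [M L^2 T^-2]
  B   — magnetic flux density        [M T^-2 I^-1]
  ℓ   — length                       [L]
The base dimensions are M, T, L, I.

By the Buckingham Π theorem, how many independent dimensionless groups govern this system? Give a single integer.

2

Exponent matrix [M,T,L,I] × [m,c,σ,E,B,ℓ]:
  M: [ 1  0  1  1  1  0]
  T: [ 0 -1 -2 -2 -2  0]
  L: [ 0  1  0  2  0  1]
  I: [ 0  0  0  0 -1  0]
Echelon form has 4 nonzero rows (pivots: m,c,σ,B)
n=6, r=4 ⇒ 2 dimensionless groups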